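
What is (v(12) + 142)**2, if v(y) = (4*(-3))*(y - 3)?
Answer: 1156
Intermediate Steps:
v(y) = 36 - 12*y (v(y) = -12*(-3 + y) = 36 - 12*y)
(v(12) + 142)**2 = ((36 - 12*12) + 142)**2 = ((36 - 144) + 142)**2 = (-108 + 142)**2 = 34**2 = 1156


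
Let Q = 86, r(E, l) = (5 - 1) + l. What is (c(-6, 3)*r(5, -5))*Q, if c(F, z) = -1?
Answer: 86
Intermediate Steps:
r(E, l) = 4 + l
(c(-6, 3)*r(5, -5))*Q = -(4 - 5)*86 = -1*(-1)*86 = 1*86 = 86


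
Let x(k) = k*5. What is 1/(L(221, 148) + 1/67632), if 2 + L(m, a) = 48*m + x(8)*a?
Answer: 67632/1117686433 ≈ 6.0511e-5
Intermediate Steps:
x(k) = 5*k
L(m, a) = -2 + 40*a + 48*m (L(m, a) = -2 + (48*m + (5*8)*a) = -2 + (48*m + 40*a) = -2 + (40*a + 48*m) = -2 + 40*a + 48*m)
1/(L(221, 148) + 1/67632) = 1/((-2 + 40*148 + 48*221) + 1/67632) = 1/((-2 + 5920 + 10608) + 1/67632) = 1/(16526 + 1/67632) = 1/(1117686433/67632) = 67632/1117686433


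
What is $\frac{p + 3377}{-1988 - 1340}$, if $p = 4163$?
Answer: $- \frac{145}{64} \approx -2.2656$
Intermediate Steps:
$\frac{p + 3377}{-1988 - 1340} = \frac{4163 + 3377}{-1988 - 1340} = \frac{7540}{-3328} = 7540 \left(- \frac{1}{3328}\right) = - \frac{145}{64}$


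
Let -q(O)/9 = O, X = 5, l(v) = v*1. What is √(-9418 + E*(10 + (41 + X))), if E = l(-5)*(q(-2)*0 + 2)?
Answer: I*√9978 ≈ 99.89*I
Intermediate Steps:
l(v) = v
q(O) = -9*O
E = -10 (E = -5*(-9*(-2)*0 + 2) = -5*(18*0 + 2) = -5*(0 + 2) = -5*2 = -10)
√(-9418 + E*(10 + (41 + X))) = √(-9418 - 10*(10 + (41 + 5))) = √(-9418 - 10*(10 + 46)) = √(-9418 - 10*56) = √(-9418 - 560) = √(-9978) = I*√9978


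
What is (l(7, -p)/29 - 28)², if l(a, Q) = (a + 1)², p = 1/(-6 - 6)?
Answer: 559504/841 ≈ 665.28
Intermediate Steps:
p = -1/12 (p = 1/(-12) = -1/12 ≈ -0.083333)
l(a, Q) = (1 + a)²
(l(7, -p)/29 - 28)² = ((1 + 7)²/29 - 28)² = (8²*(1/29) - 28)² = (64*(1/29) - 28)² = (64/29 - 28)² = (-748/29)² = 559504/841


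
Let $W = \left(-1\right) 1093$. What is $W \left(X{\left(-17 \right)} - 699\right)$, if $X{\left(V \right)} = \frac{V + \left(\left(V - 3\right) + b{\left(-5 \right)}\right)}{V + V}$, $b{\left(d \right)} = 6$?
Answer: $\frac{25942355}{34} \approx 7.6301 \cdot 10^{5}$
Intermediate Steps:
$W = -1093$
$X{\left(V \right)} = \frac{3 + 2 V}{2 V}$ ($X{\left(V \right)} = \frac{V + \left(\left(V - 3\right) + 6\right)}{V + V} = \frac{V + \left(\left(-3 + V\right) + 6\right)}{2 V} = \left(V + \left(3 + V\right)\right) \frac{1}{2 V} = \left(3 + 2 V\right) \frac{1}{2 V} = \frac{3 + 2 V}{2 V}$)
$W \left(X{\left(-17 \right)} - 699\right) = - 1093 \left(\frac{\frac{3}{2} - 17}{-17} - 699\right) = - 1093 \left(\left(- \frac{1}{17}\right) \left(- \frac{31}{2}\right) - 699\right) = - 1093 \left(\frac{31}{34} - 699\right) = \left(-1093\right) \left(- \frac{23735}{34}\right) = \frac{25942355}{34}$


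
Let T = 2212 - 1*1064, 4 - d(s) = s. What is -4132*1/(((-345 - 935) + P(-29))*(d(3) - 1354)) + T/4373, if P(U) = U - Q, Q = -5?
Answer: 501840235/1928834094 ≈ 0.26018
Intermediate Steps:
d(s) = 4 - s
T = 1148 (T = 2212 - 1064 = 1148)
P(U) = 5 + U (P(U) = U - 1*(-5) = U + 5 = 5 + U)
-4132*1/(((-345 - 935) + P(-29))*(d(3) - 1354)) + T/4373 = -4132*1/(((-345 - 935) + (5 - 29))*((4 - 1*3) - 1354)) + 1148/4373 = -4132*1/((-1280 - 24)*((4 - 3) - 1354)) + 1148*(1/4373) = -4132*(-1/(1304*(1 - 1354))) + 1148/4373 = -4132/((-1353*(-1304))) + 1148/4373 = -4132/1764312 + 1148/4373 = -4132*1/1764312 + 1148/4373 = -1033/441078 + 1148/4373 = 501840235/1928834094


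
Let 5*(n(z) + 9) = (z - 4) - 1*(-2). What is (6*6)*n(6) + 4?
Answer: -1456/5 ≈ -291.20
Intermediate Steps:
n(z) = -47/5 + z/5 (n(z) = -9 + ((z - 4) - 1*(-2))/5 = -9 + ((-4 + z) + 2)/5 = -9 + (-2 + z)/5 = -9 + (-2/5 + z/5) = -47/5 + z/5)
(6*6)*n(6) + 4 = (6*6)*(-47/5 + (1/5)*6) + 4 = 36*(-47/5 + 6/5) + 4 = 36*(-41/5) + 4 = -1476/5 + 4 = -1456/5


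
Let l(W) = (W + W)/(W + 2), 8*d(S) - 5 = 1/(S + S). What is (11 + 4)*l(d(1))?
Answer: 330/43 ≈ 7.6744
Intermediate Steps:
d(S) = 5/8 + 1/(16*S) (d(S) = 5/8 + 1/(8*(S + S)) = 5/8 + 1/(8*((2*S))) = 5/8 + (1/(2*S))/8 = 5/8 + 1/(16*S))
l(W) = 2*W/(2 + W) (l(W) = (2*W)/(2 + W) = 2*W/(2 + W))
(11 + 4)*l(d(1)) = (11 + 4)*(2*((1/16)*(1 + 10*1)/1)/(2 + (1/16)*(1 + 10*1)/1)) = 15*(2*((1/16)*1*(1 + 10))/(2 + (1/16)*1*(1 + 10))) = 15*(2*((1/16)*1*11)/(2 + (1/16)*1*11)) = 15*(2*(11/16)/(2 + 11/16)) = 15*(2*(11/16)/(43/16)) = 15*(2*(11/16)*(16/43)) = 15*(22/43) = 330/43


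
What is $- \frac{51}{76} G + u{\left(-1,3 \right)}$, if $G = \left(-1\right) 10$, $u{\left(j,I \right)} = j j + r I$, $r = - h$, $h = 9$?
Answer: $- \frac{733}{38} \approx -19.289$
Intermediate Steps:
$r = -9$ ($r = \left(-1\right) 9 = -9$)
$u{\left(j,I \right)} = j^{2} - 9 I$ ($u{\left(j,I \right)} = j j - 9 I = j^{2} - 9 I$)
$G = -10$
$- \frac{51}{76} G + u{\left(-1,3 \right)} = - \frac{51}{76} \left(-10\right) + \left(\left(-1\right)^{2} - 27\right) = \left(-51\right) \frac{1}{76} \left(-10\right) + \left(1 - 27\right) = \left(- \frac{51}{76}\right) \left(-10\right) - 26 = \frac{255}{38} - 26 = - \frac{733}{38}$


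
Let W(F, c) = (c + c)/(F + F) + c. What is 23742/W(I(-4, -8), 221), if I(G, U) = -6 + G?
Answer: 26380/221 ≈ 119.37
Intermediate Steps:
W(F, c) = c + c/F (W(F, c) = (2*c)/((2*F)) + c = (2*c)*(1/(2*F)) + c = c/F + c = c + c/F)
23742/W(I(-4, -8), 221) = 23742/(221 + 221/(-6 - 4)) = 23742/(221 + 221/(-10)) = 23742/(221 + 221*(-⅒)) = 23742/(221 - 221/10) = 23742/(1989/10) = 23742*(10/1989) = 26380/221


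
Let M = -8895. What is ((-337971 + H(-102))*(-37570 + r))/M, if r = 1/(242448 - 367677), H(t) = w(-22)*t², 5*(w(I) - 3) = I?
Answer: -212645265040607/142809225 ≈ -1.4890e+6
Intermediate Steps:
w(I) = 3 + I/5
H(t) = -7*t²/5 (H(t) = (3 + (⅕)*(-22))*t² = (3 - 22/5)*t² = -7*t²/5)
r = -1/125229 (r = 1/(-125229) = -1/125229 ≈ -7.9854e-6)
((-337971 + H(-102))*(-37570 + r))/M = ((-337971 - 7/5*(-102)²)*(-37570 - 1/125229))/(-8895) = ((-337971 - 7/5*10404)*(-4704853531/125229))*(-1/8895) = ((-337971 - 72828/5)*(-4704853531/125229))*(-1/8895) = -1762683/5*(-4704853531/125229)*(-1/8895) = (212645265040607/16055)*(-1/8895) = -212645265040607/142809225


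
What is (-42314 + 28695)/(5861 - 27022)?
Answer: 13619/21161 ≈ 0.64359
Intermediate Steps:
(-42314 + 28695)/(5861 - 27022) = -13619/(-21161) = -13619*(-1/21161) = 13619/21161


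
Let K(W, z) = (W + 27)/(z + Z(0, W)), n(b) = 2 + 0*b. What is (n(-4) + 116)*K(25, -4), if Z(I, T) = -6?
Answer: -3068/5 ≈ -613.60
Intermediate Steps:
n(b) = 2 (n(b) = 2 + 0 = 2)
K(W, z) = (27 + W)/(-6 + z) (K(W, z) = (W + 27)/(z - 6) = (27 + W)/(-6 + z))
(n(-4) + 116)*K(25, -4) = (2 + 116)*((27 + 25)/(-6 - 4)) = 118*(52/(-10)) = 118*(-⅒*52) = 118*(-26/5) = -3068/5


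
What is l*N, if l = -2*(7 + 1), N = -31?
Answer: 496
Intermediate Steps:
l = -16 (l = -2*8 = -16)
l*N = -16*(-31) = 496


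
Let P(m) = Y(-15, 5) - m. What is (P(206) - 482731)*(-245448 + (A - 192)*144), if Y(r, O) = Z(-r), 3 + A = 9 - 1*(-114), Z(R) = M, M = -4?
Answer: 123544034856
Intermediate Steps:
Z(R) = -4
A = 120 (A = -3 + (9 - 1*(-114)) = -3 + (9 + 114) = -3 + 123 = 120)
Y(r, O) = -4
P(m) = -4 - m
(P(206) - 482731)*(-245448 + (A - 192)*144) = ((-4 - 1*206) - 482731)*(-245448 + (120 - 192)*144) = ((-4 - 206) - 482731)*(-245448 - 72*144) = (-210 - 482731)*(-245448 - 10368) = -482941*(-255816) = 123544034856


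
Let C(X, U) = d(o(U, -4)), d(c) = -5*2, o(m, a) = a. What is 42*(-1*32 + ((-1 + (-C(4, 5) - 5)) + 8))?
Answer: -840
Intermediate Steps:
d(c) = -10
C(X, U) = -10
42*(-1*32 + ((-1 + (-C(4, 5) - 5)) + 8)) = 42*(-1*32 + ((-1 + (-1*(-10) - 5)) + 8)) = 42*(-32 + ((-1 + (10 - 5)) + 8)) = 42*(-32 + ((-1 + 5) + 8)) = 42*(-32 + (4 + 8)) = 42*(-32 + 12) = 42*(-20) = -840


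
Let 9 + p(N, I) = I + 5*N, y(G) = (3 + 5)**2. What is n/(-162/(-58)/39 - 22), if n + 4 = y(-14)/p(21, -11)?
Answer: 104052/702695 ≈ 0.14808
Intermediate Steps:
y(G) = 64 (y(G) = 8**2 = 64)
p(N, I) = -9 + I + 5*N (p(N, I) = -9 + (I + 5*N) = -9 + I + 5*N)
n = -276/85 (n = -4 + 64/(-9 - 11 + 5*21) = -4 + 64/(-9 - 11 + 105) = -4 + 64/85 = -276/85 ≈ -3.2471)
n/(-162/(-58)/39 - 22) = -276/(85*(-162/(-58)/39 - 22)) = -276/(85*(-162*(-1/58)*(1/39) - 22)) = -276/(85*((81/29)*(1/39) - 22)) = -276/(85*(27/377 - 22)) = -276/(85*(-8267/377)) = -276/85*(-377/8267) = 104052/702695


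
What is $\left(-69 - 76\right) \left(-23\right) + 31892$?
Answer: $35227$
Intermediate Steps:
$\left(-69 - 76\right) \left(-23\right) + 31892 = \left(-145\right) \left(-23\right) + 31892 = 3335 + 31892 = 35227$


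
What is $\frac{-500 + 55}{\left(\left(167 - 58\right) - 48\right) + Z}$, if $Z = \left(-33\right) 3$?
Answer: $\frac{445}{38} \approx 11.711$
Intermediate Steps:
$Z = -99$
$\frac{-500 + 55}{\left(\left(167 - 58\right) - 48\right) + Z} = \frac{-500 + 55}{\left(\left(167 - 58\right) - 48\right) - 99} = - \frac{445}{\left(109 - 48\right) - 99} = - \frac{445}{61 - 99} = - \frac{445}{-38} = \left(-445\right) \left(- \frac{1}{38}\right) = \frac{445}{38}$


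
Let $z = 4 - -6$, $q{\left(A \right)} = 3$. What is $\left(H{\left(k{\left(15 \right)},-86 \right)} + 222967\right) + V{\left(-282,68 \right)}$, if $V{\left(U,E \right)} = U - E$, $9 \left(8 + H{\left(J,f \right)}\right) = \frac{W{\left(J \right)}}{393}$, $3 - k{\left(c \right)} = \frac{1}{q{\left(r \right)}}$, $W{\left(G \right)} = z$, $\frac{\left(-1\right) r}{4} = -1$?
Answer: $\frac{787368043}{3537} \approx 2.2261 \cdot 10^{5}$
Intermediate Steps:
$r = 4$ ($r = \left(-4\right) \left(-1\right) = 4$)
$z = 10$ ($z = 4 + 6 = 10$)
$W{\left(G \right)} = 10$
$k{\left(c \right)} = \frac{8}{3}$ ($k{\left(c \right)} = 3 - \frac{1}{3} = \frac{8}{3}$)
$H{\left(J,f \right)} = - \frac{28286}{3537}$ ($H{\left(J,f \right)} = -8 + \frac{10 \cdot \frac{1}{393}}{9} = -8 + \frac{1}{9} \cdot \frac{10}{393} = -8 + \frac{10}{3537} = - \frac{28286}{3537}$)
$\left(H{\left(k{\left(15 \right)},-86 \right)} + 222967\right) + V{\left(-282,68 \right)} = \left(- \frac{28286}{3537} + 222967\right) - 350 = \frac{788605993}{3537} - 350 = \frac{787368043}{3537}$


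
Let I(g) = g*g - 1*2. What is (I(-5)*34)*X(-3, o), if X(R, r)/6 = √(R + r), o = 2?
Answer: 4692*I ≈ 4692.0*I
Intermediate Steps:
X(R, r) = 6*√(R + r)
I(g) = -2 + g² (I(g) = g² - 2 = -2 + g²)
(I(-5)*34)*X(-3, o) = ((-2 + (-5)²)*34)*(6*√(-3 + 2)) = ((-2 + 25)*34)*(6*√(-1)) = (23*34)*(6*I) = 782*(6*I) = 4692*I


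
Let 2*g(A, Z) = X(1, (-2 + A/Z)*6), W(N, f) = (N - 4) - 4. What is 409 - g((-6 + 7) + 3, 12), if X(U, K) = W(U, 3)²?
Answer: 769/2 ≈ 384.50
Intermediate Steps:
W(N, f) = -8 + N (W(N, f) = (-4 + N) - 4 = -8 + N)
X(U, K) = (-8 + U)²
g(A, Z) = 49/2 (g(A, Z) = (-8 + 1)²/2 = (½)*(-7)² = (½)*49 = 49/2)
409 - g((-6 + 7) + 3, 12) = 409 - 1*49/2 = 409 - 49/2 = 769/2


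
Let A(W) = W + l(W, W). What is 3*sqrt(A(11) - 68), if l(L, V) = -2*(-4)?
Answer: 21*I ≈ 21.0*I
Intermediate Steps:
l(L, V) = 8
A(W) = 8 + W (A(W) = W + 8 = 8 + W)
3*sqrt(A(11) - 68) = 3*sqrt((8 + 11) - 68) = 3*sqrt(19 - 68) = 3*sqrt(-49) = 3*(7*I) = 21*I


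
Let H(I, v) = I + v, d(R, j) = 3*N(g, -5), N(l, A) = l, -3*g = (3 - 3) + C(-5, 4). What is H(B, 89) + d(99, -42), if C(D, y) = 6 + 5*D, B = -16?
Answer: 92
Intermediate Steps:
g = 19/3 (g = -((3 - 3) + (6 + 5*(-5)))/3 = -(0 + (6 - 25))/3 = -(0 - 19)/3 = -1/3*(-19) = 19/3 ≈ 6.3333)
d(R, j) = 19 (d(R, j) = 3*(19/3) = 19)
H(B, 89) + d(99, -42) = (-16 + 89) + 19 = 73 + 19 = 92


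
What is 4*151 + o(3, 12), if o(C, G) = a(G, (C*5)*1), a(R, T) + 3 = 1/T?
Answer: 9016/15 ≈ 601.07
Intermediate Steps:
a(R, T) = -3 + 1/T
o(C, G) = -3 + 1/(5*C) (o(C, G) = -3 + 1/((C*5)*1) = -3 + 1/((5*C)*1) = -3 + 1/(5*C))
4*151 + o(3, 12) = 4*151 + (-3 + (⅕)/3) = 604 + (-3 + (⅕)*(⅓)) = 604 + (-3 + 1/15) = 604 - 44/15 = 9016/15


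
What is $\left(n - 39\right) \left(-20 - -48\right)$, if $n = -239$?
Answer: $-7784$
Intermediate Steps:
$\left(n - 39\right) \left(-20 - -48\right) = \left(-239 - 39\right) \left(-20 - -48\right) = - 278 \left(-20 + 48\right) = \left(-278\right) 28 = -7784$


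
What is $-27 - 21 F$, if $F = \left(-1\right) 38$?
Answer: $771$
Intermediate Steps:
$F = -38$
$-27 - 21 F = -27 - -798 = -27 + 798 = 771$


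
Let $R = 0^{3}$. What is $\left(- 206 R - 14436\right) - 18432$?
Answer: $-32868$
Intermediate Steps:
$R = 0$
$\left(- 206 R - 14436\right) - 18432 = \left(\left(-206\right) 0 - 14436\right) - 18432 = \left(0 - 14436\right) - 18432 = -14436 - 18432 = -32868$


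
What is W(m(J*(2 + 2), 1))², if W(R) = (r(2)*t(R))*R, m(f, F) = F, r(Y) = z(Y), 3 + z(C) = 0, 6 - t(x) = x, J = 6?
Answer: 225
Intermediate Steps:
t(x) = 6 - x
z(C) = -3 (z(C) = -3 + 0 = -3)
r(Y) = -3
W(R) = R*(-18 + 3*R) (W(R) = (-3*(6 - R))*R = (-18 + 3*R)*R = R*(-18 + 3*R))
W(m(J*(2 + 2), 1))² = (3*1*(-6 + 1))² = (3*1*(-5))² = (-15)² = 225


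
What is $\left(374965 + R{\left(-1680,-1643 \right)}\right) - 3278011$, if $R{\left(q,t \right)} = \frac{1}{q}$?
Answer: $- \frac{4877117281}{1680} \approx -2.903 \cdot 10^{6}$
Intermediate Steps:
$\left(374965 + R{\left(-1680,-1643 \right)}\right) - 3278011 = \left(374965 + \frac{1}{-1680}\right) - 3278011 = \left(374965 - \frac{1}{1680}\right) - 3278011 = \frac{629941199}{1680} - 3278011 = - \frac{4877117281}{1680}$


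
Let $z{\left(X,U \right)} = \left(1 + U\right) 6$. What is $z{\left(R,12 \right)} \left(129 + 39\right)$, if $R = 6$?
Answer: $13104$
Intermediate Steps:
$z{\left(X,U \right)} = 6 + 6 U$
$z{\left(R,12 \right)} \left(129 + 39\right) = \left(6 + 6 \cdot 12\right) \left(129 + 39\right) = \left(6 + 72\right) 168 = 78 \cdot 168 = 13104$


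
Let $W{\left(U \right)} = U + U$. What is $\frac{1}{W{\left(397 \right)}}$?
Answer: $\frac{1}{794} \approx 0.0012594$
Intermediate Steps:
$W{\left(U \right)} = 2 U$
$\frac{1}{W{\left(397 \right)}} = \frac{1}{2 \cdot 397} = \frac{1}{794}$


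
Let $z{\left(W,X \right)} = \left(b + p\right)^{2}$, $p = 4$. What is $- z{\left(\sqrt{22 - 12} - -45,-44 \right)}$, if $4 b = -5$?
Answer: $- \frac{121}{16} \approx -7.5625$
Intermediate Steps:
$b = - \frac{5}{4}$ ($b = \frac{1}{4} \left(-5\right) = - \frac{5}{4} \approx -1.25$)
$z{\left(W,X \right)} = \frac{121}{16}$ ($z{\left(W,X \right)} = \left(- \frac{5}{4} + 4\right)^{2} = \left(\frac{11}{4}\right)^{2} = \frac{121}{16}$)
$- z{\left(\sqrt{22 - 12} - -45,-44 \right)} = \left(-1\right) \frac{121}{16} = - \frac{121}{16}$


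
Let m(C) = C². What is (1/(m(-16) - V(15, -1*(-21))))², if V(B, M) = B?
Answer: 1/58081 ≈ 1.7217e-5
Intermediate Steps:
(1/(m(-16) - V(15, -1*(-21))))² = (1/((-16)² - 1*15))² = (1/(256 - 15))² = (1/241)² = 1/58081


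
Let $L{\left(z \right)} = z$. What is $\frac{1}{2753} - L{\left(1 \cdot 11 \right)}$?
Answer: $- \frac{30282}{2753} \approx -11.0$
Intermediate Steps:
$\frac{1}{2753} - L{\left(1 \cdot 11 \right)} = \frac{1}{2753} - 1 \cdot 11 = \frac{1}{2753} - 11 = - \frac{30282}{2753}$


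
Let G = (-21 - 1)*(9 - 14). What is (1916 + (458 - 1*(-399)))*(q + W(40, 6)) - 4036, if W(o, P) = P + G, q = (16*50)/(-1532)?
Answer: 121098456/383 ≈ 3.1618e+5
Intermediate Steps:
q = -200/383 (q = 800*(-1/1532) = -200/383 ≈ -0.52219)
G = 110 (G = -22*(-5) = 110)
W(o, P) = 110 + P (W(o, P) = P + 110 = 110 + P)
(1916 + (458 - 1*(-399)))*(q + W(40, 6)) - 4036 = (1916 + (458 - 1*(-399)))*(-200/383 + (110 + 6)) - 4036 = (1916 + (458 + 399))*(-200/383 + 116) - 4036 = (1916 + 857)*(44228/383) - 4036 = 2773*(44228/383) - 4036 = 122644244/383 - 4036 = 121098456/383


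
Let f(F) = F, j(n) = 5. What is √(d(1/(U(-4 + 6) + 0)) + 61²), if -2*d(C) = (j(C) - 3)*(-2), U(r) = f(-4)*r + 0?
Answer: √3723 ≈ 61.016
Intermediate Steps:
U(r) = -4*r (U(r) = -4*r + 0 = -4*r)
d(C) = 2 (d(C) = -(5 - 3)*(-2)/2 = -(-2) = -½*(-4) = 2)
√(d(1/(U(-4 + 6) + 0)) + 61²) = √(2 + 61²) = √(2 + 3721) = √3723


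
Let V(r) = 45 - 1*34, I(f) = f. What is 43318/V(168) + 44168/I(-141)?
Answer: 511090/141 ≈ 3624.8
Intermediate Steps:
V(r) = 11 (V(r) = 45 - 34 = 11)
43318/V(168) + 44168/I(-141) = 43318/11 + 44168/(-141) = 43318*(1/11) + 44168*(-1/141) = 3938 - 44168/141 = 511090/141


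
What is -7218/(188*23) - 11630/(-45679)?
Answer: -139711451/98757998 ≈ -1.4147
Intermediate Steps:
-7218/(188*23) - 11630/(-45679) = -7218/4324 - 11630*(-1/45679) = -7218*1/4324 + 11630/45679 = -3609/2162 + 11630/45679 = -139711451/98757998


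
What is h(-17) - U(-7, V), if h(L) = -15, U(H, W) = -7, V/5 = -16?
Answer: -8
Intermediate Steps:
V = -80 (V = 5*(-16) = -80)
h(-17) - U(-7, V) = -15 - 1*(-7) = -15 + 7 = -8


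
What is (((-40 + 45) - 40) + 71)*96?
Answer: 3456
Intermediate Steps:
(((-40 + 45) - 40) + 71)*96 = ((5 - 40) + 71)*96 = (-35 + 71)*96 = 36*96 = 3456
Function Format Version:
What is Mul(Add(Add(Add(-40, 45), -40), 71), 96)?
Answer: 3456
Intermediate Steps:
Mul(Add(Add(Add(-40, 45), -40), 71), 96) = Mul(Add(Add(5, -40), 71), 96) = Mul(Add(-35, 71), 96) = Mul(36, 96) = 3456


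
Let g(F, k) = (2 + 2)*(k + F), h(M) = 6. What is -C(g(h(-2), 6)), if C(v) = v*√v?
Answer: -192*√3 ≈ -332.55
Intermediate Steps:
g(F, k) = 4*F + 4*k (g(F, k) = 4*(F + k) = 4*F + 4*k)
C(v) = v^(3/2)
-C(g(h(-2), 6)) = -(4*6 + 4*6)^(3/2) = -(24 + 24)^(3/2) = -48^(3/2) = -192*√3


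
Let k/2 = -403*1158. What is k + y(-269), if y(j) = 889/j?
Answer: -251071501/269 ≈ -9.3335e+5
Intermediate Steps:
k = -933348 (k = 2*(-403*1158) = 2*(-466674) = -933348)
k + y(-269) = -933348 + 889/(-269) = -933348 + 889*(-1/269) = -933348 - 889/269 = -251071501/269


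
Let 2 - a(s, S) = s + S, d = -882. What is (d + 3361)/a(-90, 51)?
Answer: 2479/41 ≈ 60.463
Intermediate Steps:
a(s, S) = 2 - S - s (a(s, S) = 2 - (s + S) = 2 - (S + s) = 2 + (-S - s) = 2 - S - s)
(d + 3361)/a(-90, 51) = (-882 + 3361)/(2 - 1*51 - 1*(-90)) = 2479/(2 - 51 + 90) = 2479/41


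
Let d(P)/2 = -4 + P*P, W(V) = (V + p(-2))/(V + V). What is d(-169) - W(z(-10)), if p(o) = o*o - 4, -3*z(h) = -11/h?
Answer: 114227/2 ≈ 57114.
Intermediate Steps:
z(h) = 11/(3*h) (z(h) = -(-11)/(3*h) = 11/(3*h))
p(o) = -4 + o² (p(o) = o² - 4 = -4 + o²)
W(V) = ½ (W(V) = (V + (-4 + (-2)²))/(V + V) = (V + (-4 + 4))/((2*V)) = (V + 0)*(1/(2*V)) = V*(1/(2*V)) = ½)
d(P) = -8 + 2*P² (d(P) = 2*(-4 + P*P) = 2*(-4 + P²) = -8 + 2*P²)
d(-169) - W(z(-10)) = (-8 + 2*(-169)²) - 1*½ = (-8 + 2*28561) - ½ = (-8 + 57122) - ½ = 57114 - ½ = 114227/2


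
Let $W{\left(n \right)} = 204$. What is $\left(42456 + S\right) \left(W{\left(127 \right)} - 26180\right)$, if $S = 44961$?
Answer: $-2270743992$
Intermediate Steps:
$\left(42456 + S\right) \left(W{\left(127 \right)} - 26180\right) = \left(42456 + 44961\right) \left(204 - 26180\right) = 87417 \left(-25976\right) = -2270743992$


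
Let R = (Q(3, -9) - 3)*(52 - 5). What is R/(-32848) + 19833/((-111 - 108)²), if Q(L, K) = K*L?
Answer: 119849899/262570488 ≈ 0.45645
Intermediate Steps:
R = -1410 (R = (-9*3 - 3)*(52 - 5) = (-27 - 3)*47 = -30*47 = -1410)
R/(-32848) + 19833/((-111 - 108)²) = -1410/(-32848) + 19833/((-111 - 108)²) = -1410*(-1/32848) + 19833/((-219)²) = 705/16424 + 19833/47961 = 705/16424 + 19833*(1/47961) = 705/16424 + 6611/15987 = 119849899/262570488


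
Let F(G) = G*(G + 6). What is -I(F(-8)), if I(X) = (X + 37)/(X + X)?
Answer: -53/32 ≈ -1.6563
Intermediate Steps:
F(G) = G*(6 + G)
I(X) = (37 + X)/(2*X) (I(X) = (37 + X)/((2*X)) = (37 + X)*(1/(2*X)) = (37 + X)/(2*X))
-I(F(-8)) = -(37 - 8*(6 - 8))/(2*((-8*(6 - 8)))) = -(37 - 8*(-2))/(2*((-8*(-2)))) = -(37 + 16)/(2*16) = -53/(2*16) = -1*53/32 = -53/32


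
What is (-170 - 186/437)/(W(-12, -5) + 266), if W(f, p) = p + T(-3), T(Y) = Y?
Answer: -866/1311 ≈ -0.66056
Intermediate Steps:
W(f, p) = -3 + p (W(f, p) = p - 3 = -3 + p)
(-170 - 186/437)/(W(-12, -5) + 266) = (-170 - 186/437)/((-3 - 5) + 266) = (-170 - 186*1/437)/(-8 + 266) = (-170 - 186/437)/258 = -74476/437*1/258 = -866/1311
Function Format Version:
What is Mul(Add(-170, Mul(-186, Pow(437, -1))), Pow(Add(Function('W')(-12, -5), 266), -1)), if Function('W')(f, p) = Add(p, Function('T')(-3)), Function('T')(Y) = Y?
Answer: Rational(-866, 1311) ≈ -0.66056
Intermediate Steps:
Function('W')(f, p) = Add(-3, p) (Function('W')(f, p) = Add(p, -3) = Add(-3, p))
Mul(Add(-170, Mul(-186, Pow(437, -1))), Pow(Add(Function('W')(-12, -5), 266), -1)) = Mul(Add(-170, Mul(-186, Pow(437, -1))), Pow(Add(Add(-3, -5), 266), -1)) = Mul(Add(-170, Mul(-186, Rational(1, 437))), Pow(Add(-8, 266), -1)) = Mul(Add(-170, Rational(-186, 437)), Pow(258, -1)) = Mul(Rational(-74476, 437), Rational(1, 258)) = Rational(-866, 1311)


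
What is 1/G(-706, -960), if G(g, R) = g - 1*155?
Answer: -1/861 ≈ -0.0011614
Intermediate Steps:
G(g, R) = -155 + g (G(g, R) = g - 155 = -155 + g)
1/G(-706, -960) = 1/(-155 - 706) = 1/(-861) = -1/861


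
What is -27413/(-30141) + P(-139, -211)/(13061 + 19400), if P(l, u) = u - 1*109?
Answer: 880208273/978407001 ≈ 0.89963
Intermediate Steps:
P(l, u) = -109 + u (P(l, u) = u - 109 = -109 + u)
-27413/(-30141) + P(-139, -211)/(13061 + 19400) = -27413/(-30141) + (-109 - 211)/(13061 + 19400) = -27413*(-1/30141) - 320/32461 = 27413/30141 - 320*1/32461 = 27413/30141 - 320/32461 = 880208273/978407001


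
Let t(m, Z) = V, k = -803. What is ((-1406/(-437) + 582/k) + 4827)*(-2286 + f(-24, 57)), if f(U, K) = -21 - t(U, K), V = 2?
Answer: -205953330791/18469 ≈ -1.1151e+7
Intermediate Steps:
t(m, Z) = 2
f(U, K) = -23 (f(U, K) = -21 - 1*2 = -21 - 2 = -23)
((-1406/(-437) + 582/k) + 4827)*(-2286 + f(-24, 57)) = ((-1406/(-437) + 582/(-803)) + 4827)*(-2286 - 23) = ((-1406*(-1/437) + 582*(-1/803)) + 4827)*(-2309) = ((74/23 - 582/803) + 4827)*(-2309) = (46036/18469 + 4827)*(-2309) = (89195899/18469)*(-2309) = -205953330791/18469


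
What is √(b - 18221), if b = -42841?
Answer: I*√61062 ≈ 247.11*I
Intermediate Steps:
√(b - 18221) = √(-42841 - 18221) = √(-61062) = I*√61062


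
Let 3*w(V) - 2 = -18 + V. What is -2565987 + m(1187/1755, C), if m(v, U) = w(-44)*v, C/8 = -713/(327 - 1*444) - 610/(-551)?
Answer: -900666185/351 ≈ -2.5660e+6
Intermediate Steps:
w(V) = -16/3 + V/3 (w(V) = 2/3 + (-18 + V)/3 = 2/3 + (-6 + V/3) = -16/3 + V/3)
C = 3713864/64467 (C = 8*(-713/(327 - 1*444) - 610/(-551)) = 8*(-713/(327 - 444) - 610*(-1/551)) = 8*(-713/(-117) + 610/551) = 8*(-713*(-1/117) + 610/551) = 8*(713/117 + 610/551) = 8*(464233/64467) = 3713864/64467 ≈ 57.609)
m(v, U) = -20*v (m(v, U) = (-16/3 + (1/3)*(-44))*v = (-16/3 - 44/3)*v = -20*v)
-2565987 + m(1187/1755, C) = -2565987 - 23740/1755 = -2565987 - 20*1187/1755 = -2565987 - 4748/351 = -900666185/351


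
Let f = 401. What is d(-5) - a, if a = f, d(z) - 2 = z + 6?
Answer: -398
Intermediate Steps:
d(z) = 8 + z (d(z) = 2 + (z + 6) = 2 + (6 + z) = 8 + z)
a = 401
d(-5) - a = (8 - 5) - 1*401 = 3 - 401 = -398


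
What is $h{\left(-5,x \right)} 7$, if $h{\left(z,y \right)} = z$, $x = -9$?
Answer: $-35$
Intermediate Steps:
$h{\left(-5,x \right)} 7 = \left(-5\right) 7 = -35$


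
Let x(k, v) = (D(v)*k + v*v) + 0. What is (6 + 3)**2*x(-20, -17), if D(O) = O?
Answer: 50949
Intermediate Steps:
x(k, v) = v**2 + k*v (x(k, v) = (v*k + v*v) + 0 = (k*v + v**2) + 0 = (v**2 + k*v) + 0 = v**2 + k*v)
(6 + 3)**2*x(-20, -17) = (6 + 3)**2*(-17*(-20 - 17)) = 9**2*(-17*(-37)) = 81*629 = 50949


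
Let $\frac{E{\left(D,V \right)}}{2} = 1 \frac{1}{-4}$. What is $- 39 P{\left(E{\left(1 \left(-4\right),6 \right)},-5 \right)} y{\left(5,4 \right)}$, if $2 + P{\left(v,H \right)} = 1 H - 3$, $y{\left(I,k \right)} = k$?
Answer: $1560$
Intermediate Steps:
$E{\left(D,V \right)} = - \frac{1}{2}$ ($E{\left(D,V \right)} = 2 \cdot 1 \frac{1}{-4} = 2 \cdot 1 \left(- \frac{1}{4}\right) = 2 \left(- \frac{1}{4}\right) = - \frac{1}{2}$)
$P{\left(v,H \right)} = -5 + H$ ($P{\left(v,H \right)} = -2 + \left(1 H - 3\right) = -2 + \left(H - 3\right) = -2 + \left(-3 + H\right) = -5 + H$)
$- 39 P{\left(E{\left(1 \left(-4\right),6 \right)},-5 \right)} y{\left(5,4 \right)} = - 39 \left(-5 - 5\right) 4 = \left(-39\right) \left(-10\right) 4 = 390 \cdot 4 = 1560$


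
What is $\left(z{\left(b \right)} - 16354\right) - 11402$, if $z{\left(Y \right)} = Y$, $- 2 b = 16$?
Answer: $-27764$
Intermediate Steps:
$b = -8$ ($b = \left(- \frac{1}{2}\right) 16 = -8$)
$\left(z{\left(b \right)} - 16354\right) - 11402 = \left(-8 - 16354\right) - 11402 = -16362 - 11402 = -27764$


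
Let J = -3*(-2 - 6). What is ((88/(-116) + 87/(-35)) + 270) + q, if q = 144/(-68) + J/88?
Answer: 50281384/189805 ≈ 264.91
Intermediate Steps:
J = 24 (J = -3*(-8) = -1*(-24) = 24)
q = -345/187 (q = 144/(-68) + 24/88 = 144*(-1/68) + 24*(1/88) = -36/17 + 3/11 = -345/187 ≈ -1.8449)
((88/(-116) + 87/(-35)) + 270) + q = ((88/(-116) + 87/(-35)) + 270) - 345/187 = ((88*(-1/116) + 87*(-1/35)) + 270) - 345/187 = ((-22/29 - 87/35) + 270) - 345/187 = (-3293/1015 + 270) - 345/187 = 270757/1015 - 345/187 = 50281384/189805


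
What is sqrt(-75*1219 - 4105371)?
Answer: 2*I*sqrt(1049199) ≈ 2048.6*I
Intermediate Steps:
sqrt(-75*1219 - 4105371) = sqrt(-91425 - 4105371) = sqrt(-4196796) = 2*I*sqrt(1049199)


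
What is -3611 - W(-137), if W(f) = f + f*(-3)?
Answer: -3885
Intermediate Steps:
W(f) = -2*f (W(f) = f - 3*f = -2*f)
-3611 - W(-137) = -3611 - (-2)*(-137) = -3611 - 1*274 = -3611 - 274 = -3885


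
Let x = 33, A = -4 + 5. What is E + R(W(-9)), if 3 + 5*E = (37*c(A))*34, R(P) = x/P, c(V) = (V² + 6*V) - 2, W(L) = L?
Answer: 18806/15 ≈ 1253.7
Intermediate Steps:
A = 1
c(V) = -2 + V² + 6*V
R(P) = 33/P
E = 6287/5 (E = -⅗ + ((37*(-2 + 1² + 6*1))*34)/5 = -⅗ + ((37*(-2 + 1 + 6))*34)/5 = -⅗ + ((37*5)*34)/5 = -⅗ + (185*34)/5 = -⅗ + (⅕)*6290 = -⅗ + 1258 = 6287/5 ≈ 1257.4)
E + R(W(-9)) = 6287/5 + 33/(-9) = 6287/5 + 33*(-⅑) = 6287/5 - 11/3 = 18806/15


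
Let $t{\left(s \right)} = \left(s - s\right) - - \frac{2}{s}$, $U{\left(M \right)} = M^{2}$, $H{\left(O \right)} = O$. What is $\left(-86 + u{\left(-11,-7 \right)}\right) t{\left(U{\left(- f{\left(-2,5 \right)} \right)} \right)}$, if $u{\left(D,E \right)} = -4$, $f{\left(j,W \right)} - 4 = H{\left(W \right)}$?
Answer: $- \frac{20}{9} \approx -2.2222$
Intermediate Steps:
$f{\left(j,W \right)} = 4 + W$
$t{\left(s \right)} = \frac{2}{s}$ ($t{\left(s \right)} = 0 + \frac{2}{s} = \frac{2}{s}$)
$\left(-86 + u{\left(-11,-7 \right)}\right) t{\left(U{\left(- f{\left(-2,5 \right)} \right)} \right)} = \left(-86 - 4\right) \frac{2}{\left(- (4 + 5)\right)^{2}} = - 90 \frac{2}{\left(\left(-1\right) 9\right)^{2}} = - 90 \frac{2}{\left(-9\right)^{2}} = - 90 \cdot \frac{2}{81} = - 90 \cdot 2 \cdot \frac{1}{81} = \left(-90\right) \frac{2}{81} = - \frac{20}{9}$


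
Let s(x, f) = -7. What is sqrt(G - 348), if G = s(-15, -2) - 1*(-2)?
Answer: I*sqrt(353) ≈ 18.788*I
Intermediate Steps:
G = -5 (G = -7 - 1*(-2) = -7 + 2 = -5)
sqrt(G - 348) = sqrt(-5 - 348) = sqrt(-353) = I*sqrt(353)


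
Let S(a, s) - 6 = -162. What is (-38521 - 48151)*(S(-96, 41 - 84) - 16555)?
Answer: 1448375792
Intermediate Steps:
S(a, s) = -156 (S(a, s) = 6 - 162 = -156)
(-38521 - 48151)*(S(-96, 41 - 84) - 16555) = (-38521 - 48151)*(-156 - 16555) = -86672*(-16711) = 1448375792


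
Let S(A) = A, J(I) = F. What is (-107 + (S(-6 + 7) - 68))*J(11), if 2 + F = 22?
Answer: -3480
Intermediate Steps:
F = 20 (F = -2 + 22 = 20)
J(I) = 20
(-107 + (S(-6 + 7) - 68))*J(11) = (-107 + ((-6 + 7) - 68))*20 = (-107 + (1 - 68))*20 = (-107 - 67)*20 = -174*20 = -3480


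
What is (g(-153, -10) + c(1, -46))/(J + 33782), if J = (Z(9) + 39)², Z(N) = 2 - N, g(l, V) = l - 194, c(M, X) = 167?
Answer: -30/5801 ≈ -0.0051715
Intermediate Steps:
g(l, V) = -194 + l
J = 1024 (J = ((2 - 1*9) + 39)² = ((2 - 9) + 39)² = (-7 + 39)² = 32² = 1024)
(g(-153, -10) + c(1, -46))/(J + 33782) = ((-194 - 153) + 167)/(1024 + 33782) = (-347 + 167)/34806 = -180*1/34806 = -30/5801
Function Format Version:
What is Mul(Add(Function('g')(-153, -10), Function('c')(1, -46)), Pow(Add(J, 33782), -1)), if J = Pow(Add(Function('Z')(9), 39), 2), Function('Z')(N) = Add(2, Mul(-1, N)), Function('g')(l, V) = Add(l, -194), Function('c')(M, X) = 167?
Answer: Rational(-30, 5801) ≈ -0.0051715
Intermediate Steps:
Function('g')(l, V) = Add(-194, l)
J = 1024 (J = Pow(Add(Add(2, Mul(-1, 9)), 39), 2) = Pow(Add(Add(2, -9), 39), 2) = Pow(Add(-7, 39), 2) = Pow(32, 2) = 1024)
Mul(Add(Function('g')(-153, -10), Function('c')(1, -46)), Pow(Add(J, 33782), -1)) = Mul(Add(Add(-194, -153), 167), Pow(Add(1024, 33782), -1)) = Mul(Add(-347, 167), Pow(34806, -1)) = Mul(-180, Rational(1, 34806)) = Rational(-30, 5801)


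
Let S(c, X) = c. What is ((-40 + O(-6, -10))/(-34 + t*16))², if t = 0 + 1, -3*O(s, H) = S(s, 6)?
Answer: 361/81 ≈ 4.4568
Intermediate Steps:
O(s, H) = -s/3
t = 1
((-40 + O(-6, -10))/(-34 + t*16))² = ((-40 - ⅓*(-6))/(-34 + 1*16))² = ((-40 + 2)/(-34 + 16))² = (-38/(-18))² = (-38*(-1/18))² = (19/9)² = 361/81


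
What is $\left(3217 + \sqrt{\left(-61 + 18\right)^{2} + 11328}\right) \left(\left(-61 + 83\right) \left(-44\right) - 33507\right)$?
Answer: $-110906075 - 34475 \sqrt{13177} \approx -1.1486 \cdot 10^{8}$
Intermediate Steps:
$\left(3217 + \sqrt{\left(-61 + 18\right)^{2} + 11328}\right) \left(\left(-61 + 83\right) \left(-44\right) - 33507\right) = \left(3217 + \sqrt{\left(-43\right)^{2} + 11328}\right) \left(22 \left(-44\right) - 33507\right) = \left(3217 + \sqrt{1849 + 11328}\right) \left(-968 - 33507\right) = \left(3217 + \sqrt{13177}\right) \left(-34475\right) = -110906075 - 34475 \sqrt{13177}$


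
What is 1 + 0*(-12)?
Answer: 1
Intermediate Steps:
1 + 0*(-12) = 1 + 0 = 1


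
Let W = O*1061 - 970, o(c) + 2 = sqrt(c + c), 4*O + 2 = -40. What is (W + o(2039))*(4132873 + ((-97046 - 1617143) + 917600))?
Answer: -40410739950 + 3336284*sqrt(4078) ≈ -4.0198e+10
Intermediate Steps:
O = -21/2 (O = -1/2 + (1/4)*(-40) = -1/2 - 10 = -21/2 ≈ -10.500)
o(c) = -2 + sqrt(2)*sqrt(c) (o(c) = -2 + sqrt(c + c) = -2 + sqrt(2*c) = -2 + sqrt(2)*sqrt(c))
W = -24221/2 (W = -21/2*1061 - 970 = -22281/2 - 970 = -24221/2 ≈ -12111.)
(W + o(2039))*(4132873 + ((-97046 - 1617143) + 917600)) = (-24221/2 + (-2 + sqrt(2)*sqrt(2039)))*(4132873 + ((-97046 - 1617143) + 917600)) = (-24221/2 + (-2 + sqrt(4078)))*(4132873 + (-1714189 + 917600)) = (-24225/2 + sqrt(4078))*(4132873 - 796589) = (-24225/2 + sqrt(4078))*3336284 = -40410739950 + 3336284*sqrt(4078)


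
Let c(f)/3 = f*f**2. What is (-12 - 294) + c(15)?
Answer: 9819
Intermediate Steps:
c(f) = 3*f**3 (c(f) = 3*(f*f**2) = 3*f**3)
(-12 - 294) + c(15) = (-12 - 294) + 3*15**3 = -306 + 3*3375 = -306 + 10125 = 9819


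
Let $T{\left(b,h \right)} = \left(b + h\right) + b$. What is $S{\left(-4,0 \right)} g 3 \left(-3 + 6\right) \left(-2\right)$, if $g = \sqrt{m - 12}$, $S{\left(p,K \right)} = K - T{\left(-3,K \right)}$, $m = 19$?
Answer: $- 108 \sqrt{7} \approx -285.74$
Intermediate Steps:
$T{\left(b,h \right)} = h + 2 b$
$S{\left(p,K \right)} = 6$ ($S{\left(p,K \right)} = K - \left(K + 2 \left(-3\right)\right) = K - \left(K - 6\right) = K - \left(-6 + K\right) = 6$)
$g = \sqrt{7}$ ($g = \sqrt{19 - 12} = \sqrt{7} \approx 2.6458$)
$S{\left(-4,0 \right)} g 3 \left(-3 + 6\right) \left(-2\right) = 6 \sqrt{7} \cdot 3 \left(-3 + 6\right) \left(-2\right) = 6 \sqrt{7} \cdot 3 \cdot 3 \left(-2\right) = 6 \sqrt{7} \cdot 3 \left(-6\right) = 6 \sqrt{7} \left(-18\right) = - 108 \sqrt{7}$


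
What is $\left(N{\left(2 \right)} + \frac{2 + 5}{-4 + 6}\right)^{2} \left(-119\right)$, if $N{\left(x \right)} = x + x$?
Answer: $- \frac{26775}{4} \approx -6693.8$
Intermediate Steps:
$N{\left(x \right)} = 2 x$
$\left(N{\left(2 \right)} + \frac{2 + 5}{-4 + 6}\right)^{2} \left(-119\right) = \left(2 \cdot 2 + \frac{2 + 5}{-4 + 6}\right)^{2} \left(-119\right) = \left(4 + \frac{7}{2}\right)^{2} \left(-119\right) = \left(\frac{15}{2}\right)^{2} \left(-119\right) = \frac{225}{4} \left(-119\right) = - \frac{26775}{4}$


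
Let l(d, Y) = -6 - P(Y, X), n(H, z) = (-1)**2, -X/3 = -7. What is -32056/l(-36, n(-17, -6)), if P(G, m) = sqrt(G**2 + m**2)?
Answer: -96168/203 + 16028*sqrt(442)/203 ≈ 1186.2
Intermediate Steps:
X = 21 (X = -3*(-7) = 21)
n(H, z) = 1
l(d, Y) = -6 - sqrt(441 + Y**2) (l(d, Y) = -6 - sqrt(Y**2 + 21**2) = -6 - sqrt(Y**2 + 441) = -6 - sqrt(441 + Y**2))
-32056/l(-36, n(-17, -6)) = -32056/(-6 - sqrt(441 + 1**2)) = -32056/(-6 - sqrt(441 + 1)) = -32056/(-6 - sqrt(442))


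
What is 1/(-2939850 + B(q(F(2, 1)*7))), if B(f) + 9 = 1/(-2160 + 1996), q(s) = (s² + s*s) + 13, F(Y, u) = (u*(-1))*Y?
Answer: -164/482136877 ≈ -3.4015e-7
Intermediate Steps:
F(Y, u) = -Y*u (F(Y, u) = (-u)*Y = -Y*u)
q(s) = 13 + 2*s² (q(s) = (s² + s²) + 13 = 2*s² + 13 = 13 + 2*s²)
B(f) = -1477/164 (B(f) = -9 + 1/(-2160 + 1996) = -9 + 1/(-164) = -9 - 1/164 = -1477/164)
1/(-2939850 + B(q(F(2, 1)*7))) = 1/(-2939850 - 1477/164) = 1/(-482136877/164) = -164/482136877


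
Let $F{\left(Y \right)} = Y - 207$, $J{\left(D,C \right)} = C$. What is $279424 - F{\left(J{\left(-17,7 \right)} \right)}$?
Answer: $279624$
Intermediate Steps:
$F{\left(Y \right)} = -207 + Y$
$279424 - F{\left(J{\left(-17,7 \right)} \right)} = 279424 - \left(-207 + 7\right) = 279424 - -200 = 279424 + 200 = 279624$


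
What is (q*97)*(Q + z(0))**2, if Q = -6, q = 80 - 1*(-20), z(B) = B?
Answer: 349200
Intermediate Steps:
q = 100 (q = 80 + 20 = 100)
(q*97)*(Q + z(0))**2 = (100*97)*(-6 + 0)**2 = 9700*(-6)**2 = 9700*36 = 349200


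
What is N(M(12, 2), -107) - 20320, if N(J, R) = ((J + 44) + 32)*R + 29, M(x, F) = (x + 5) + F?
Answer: -30456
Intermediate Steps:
M(x, F) = 5 + F + x (M(x, F) = (5 + x) + F = 5 + F + x)
N(J, R) = 29 + R*(76 + J) (N(J, R) = ((44 + J) + 32)*R + 29 = (76 + J)*R + 29 = R*(76 + J) + 29 = 29 + R*(76 + J))
N(M(12, 2), -107) - 20320 = (29 + 76*(-107) + (5 + 2 + 12)*(-107)) - 20320 = (29 - 8132 + 19*(-107)) - 20320 = (29 - 8132 - 2033) - 20320 = -10136 - 20320 = -30456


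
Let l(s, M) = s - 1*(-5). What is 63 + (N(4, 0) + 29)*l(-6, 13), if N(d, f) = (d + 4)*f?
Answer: 34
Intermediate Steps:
N(d, f) = f*(4 + d) (N(d, f) = (4 + d)*f = f*(4 + d))
l(s, M) = 5 + s (l(s, M) = s + 5 = 5 + s)
63 + (N(4, 0) + 29)*l(-6, 13) = 63 + (0*(4 + 4) + 29)*(5 - 6) = 63 + (0*8 + 29)*(-1) = 63 + (0 + 29)*(-1) = 63 + 29*(-1) = 63 - 29 = 34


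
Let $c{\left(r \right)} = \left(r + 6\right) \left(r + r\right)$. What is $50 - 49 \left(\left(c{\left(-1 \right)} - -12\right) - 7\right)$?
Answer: $295$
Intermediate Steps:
$c{\left(r \right)} = 2 r \left(6 + r\right)$ ($c{\left(r \right)} = \left(6 + r\right) 2 r = 2 r \left(6 + r\right)$)
$50 - 49 \left(\left(c{\left(-1 \right)} - -12\right) - 7\right) = 50 - 49 \left(\left(2 \left(-1\right) \left(6 - 1\right) - -12\right) - 7\right) = 50 - 49 \left(\left(2 \left(-1\right) 5 + 12\right) - 7\right) = 50 - 49 \left(\left(-10 + 12\right) - 7\right) = 50 - 49 \left(2 - 7\right) = 50 - -245 = 50 + 245 = 295$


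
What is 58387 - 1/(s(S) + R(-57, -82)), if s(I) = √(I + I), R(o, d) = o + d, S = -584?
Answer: 1196291382/20489 + 4*I*√73/20489 ≈ 58387.0 + 0.001668*I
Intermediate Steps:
R(o, d) = d + o
s(I) = √2*√I (s(I) = √(2*I) = √2*√I)
58387 - 1/(s(S) + R(-57, -82)) = 58387 - 1/(√2*√(-584) + (-82 - 57)) = 58387 - 1/(√2*(2*I*√146) - 139) = 58387 - 1/(4*I*√73 - 139) = 58387 - 1/(-139 + 4*I*√73)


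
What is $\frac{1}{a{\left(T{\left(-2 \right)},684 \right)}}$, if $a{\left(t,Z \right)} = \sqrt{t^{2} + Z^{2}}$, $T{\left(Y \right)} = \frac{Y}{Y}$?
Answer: $\frac{\sqrt{467857}}{467857} \approx 0.001462$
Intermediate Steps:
$T{\left(Y \right)} = 1$
$a{\left(t,Z \right)} = \sqrt{Z^{2} + t^{2}}$
$\frac{1}{a{\left(T{\left(-2 \right)},684 \right)}} = \frac{1}{\sqrt{684^{2} + 1^{2}}} = \frac{1}{\sqrt{467856 + 1}} = \frac{1}{\sqrt{467857}} = \frac{\sqrt{467857}}{467857}$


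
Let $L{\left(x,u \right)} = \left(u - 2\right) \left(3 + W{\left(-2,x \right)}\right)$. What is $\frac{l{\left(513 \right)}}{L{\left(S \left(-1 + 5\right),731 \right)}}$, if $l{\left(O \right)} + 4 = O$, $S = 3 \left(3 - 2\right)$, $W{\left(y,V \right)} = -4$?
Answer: $- \frac{509}{729} \approx -0.69822$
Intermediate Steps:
$S = 3$ ($S = 3 \cdot 1 = 3$)
$l{\left(O \right)} = -4 + O$
$L{\left(x,u \right)} = 2 - u$ ($L{\left(x,u \right)} = \left(u - 2\right) \left(3 - 4\right) = \left(-2 + u\right) \left(-1\right) = 2 - u$)
$\frac{l{\left(513 \right)}}{L{\left(S \left(-1 + 5\right),731 \right)}} = \frac{-4 + 513}{2 - 731} = \frac{509}{2 - 731} = \frac{509}{-729} = 509 \left(- \frac{1}{729}\right) = - \frac{509}{729}$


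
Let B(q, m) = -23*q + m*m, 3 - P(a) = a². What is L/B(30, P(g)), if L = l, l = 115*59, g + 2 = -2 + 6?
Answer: -6785/689 ≈ -9.8476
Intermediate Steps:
g = 2 (g = -2 + (-2 + 6) = -2 + 4 = 2)
l = 6785
P(a) = 3 - a²
L = 6785
B(q, m) = m² - 23*q (B(q, m) = -23*q + m² = m² - 23*q)
L/B(30, P(g)) = 6785/((3 - 1*2²)² - 23*30) = 6785/((3 - 1*4)² - 690) = 6785/((3 - 4)² - 690) = 6785/((-1)² - 690) = 6785/(1 - 690) = 6785/(-689) = 6785*(-1/689) = -6785/689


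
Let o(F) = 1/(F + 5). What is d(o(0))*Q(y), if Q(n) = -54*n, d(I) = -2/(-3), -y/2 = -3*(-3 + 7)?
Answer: -864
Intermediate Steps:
o(F) = 1/(5 + F)
y = 24 (y = -(-6)*(-3 + 7) = -(-6)*4 = -2*(-12) = 24)
d(I) = ⅔ (d(I) = -2*(-⅓) = ⅔)
d(o(0))*Q(y) = 2*(-54*24)/3 = (⅔)*(-1296) = -864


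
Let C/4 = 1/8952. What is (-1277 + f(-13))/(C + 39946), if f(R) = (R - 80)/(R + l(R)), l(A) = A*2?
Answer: -37083660/1162188937 ≈ -0.031908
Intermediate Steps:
l(A) = 2*A
C = 1/2238 (C = 4/8952 = 4*(1/8952) = 1/2238 ≈ 0.00044683)
f(R) = (-80 + R)/(3*R) (f(R) = (R - 80)/(R + 2*R) = (-80 + R)/((3*R)) = (-80 + R)*(1/(3*R)) = (-80 + R)/(3*R))
(-1277 + f(-13))/(C + 39946) = (-1277 + (⅓)*(-80 - 13)/(-13))/(1/2238 + 39946) = (-1277 + (⅓)*(-1/13)*(-93))/(89399149/2238) = (-1277 + 31/13)*(2238/89399149) = -16570/13*2238/89399149 = -37083660/1162188937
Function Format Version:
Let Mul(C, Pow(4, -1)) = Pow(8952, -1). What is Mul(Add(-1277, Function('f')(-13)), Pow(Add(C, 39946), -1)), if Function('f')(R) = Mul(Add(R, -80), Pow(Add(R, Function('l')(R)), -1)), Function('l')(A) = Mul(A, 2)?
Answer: Rational(-37083660, 1162188937) ≈ -0.031908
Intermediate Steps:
Function('l')(A) = Mul(2, A)
C = Rational(1, 2238) (C = Mul(4, Pow(8952, -1)) = Mul(4, Rational(1, 8952)) = Rational(1, 2238) ≈ 0.00044683)
Function('f')(R) = Mul(Rational(1, 3), Pow(R, -1), Add(-80, R)) (Function('f')(R) = Mul(Add(R, -80), Pow(Add(R, Mul(2, R)), -1)) = Mul(Add(-80, R), Pow(Mul(3, R), -1)) = Mul(Add(-80, R), Mul(Rational(1, 3), Pow(R, -1))) = Mul(Rational(1, 3), Pow(R, -1), Add(-80, R)))
Mul(Add(-1277, Function('f')(-13)), Pow(Add(C, 39946), -1)) = Mul(Add(-1277, Mul(Rational(1, 3), Pow(-13, -1), Add(-80, -13))), Pow(Add(Rational(1, 2238), 39946), -1)) = Mul(Add(-1277, Mul(Rational(1, 3), Rational(-1, 13), -93)), Pow(Rational(89399149, 2238), -1)) = Mul(Add(-1277, Rational(31, 13)), Rational(2238, 89399149)) = Mul(Rational(-16570, 13), Rational(2238, 89399149)) = Rational(-37083660, 1162188937)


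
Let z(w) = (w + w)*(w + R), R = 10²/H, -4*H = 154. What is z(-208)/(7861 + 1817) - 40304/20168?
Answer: 6625977574/939332163 ≈ 7.0539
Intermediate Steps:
H = -77/2 (H = -¼*154 = -77/2 ≈ -38.500)
R = -200/77 (R = 10²/(-77/2) = 100*(-2/77) = -200/77 ≈ -2.5974)
z(w) = 2*w*(-200/77 + w) (z(w) = (w + w)*(w - 200/77) = (2*w)*(-200/77 + w) = 2*w*(-200/77 + w))
z(-208)/(7861 + 1817) - 40304/20168 = ((2/77)*(-208)*(-200 + 77*(-208)))/(7861 + 1817) - 40304/20168 = ((2/77)*(-208)*(-200 - 16016))/9678 - 40304*1/20168 = ((2/77)*(-208)*(-16216))*(1/9678) - 5038/2521 = (6745856/77)*(1/9678) - 5038/2521 = 3372928/372603 - 5038/2521 = 6625977574/939332163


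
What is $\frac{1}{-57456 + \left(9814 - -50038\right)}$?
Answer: $\frac{1}{2396} \approx 0.00041736$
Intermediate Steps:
$\frac{1}{-57456 + \left(9814 - -50038\right)} = \frac{1}{-57456 + \left(9814 + 50038\right)} = \frac{1}{-57456 + 59852} = \frac{1}{2396}$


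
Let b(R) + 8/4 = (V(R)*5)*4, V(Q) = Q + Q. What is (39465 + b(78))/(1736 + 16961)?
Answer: 42583/18697 ≈ 2.2775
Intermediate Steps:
V(Q) = 2*Q
b(R) = -2 + 40*R (b(R) = -2 + ((2*R)*5)*4 = -2 + (10*R)*4 = -2 + 40*R)
(39465 + b(78))/(1736 + 16961) = (39465 + (-2 + 40*78))/(1736 + 16961) = (39465 + (-2 + 3120))/18697 = (39465 + 3118)*(1/18697) = 42583*(1/18697) = 42583/18697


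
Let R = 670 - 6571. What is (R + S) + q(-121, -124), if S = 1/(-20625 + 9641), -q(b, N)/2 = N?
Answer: -62092553/10984 ≈ -5653.0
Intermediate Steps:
q(b, N) = -2*N
S = -1/10984 (S = 1/(-10984) = -1/10984 ≈ -9.1042e-5)
R = -5901
(R + S) + q(-121, -124) = (-5901 - 1/10984) - 2*(-124) = -64816585/10984 + 248 = -62092553/10984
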